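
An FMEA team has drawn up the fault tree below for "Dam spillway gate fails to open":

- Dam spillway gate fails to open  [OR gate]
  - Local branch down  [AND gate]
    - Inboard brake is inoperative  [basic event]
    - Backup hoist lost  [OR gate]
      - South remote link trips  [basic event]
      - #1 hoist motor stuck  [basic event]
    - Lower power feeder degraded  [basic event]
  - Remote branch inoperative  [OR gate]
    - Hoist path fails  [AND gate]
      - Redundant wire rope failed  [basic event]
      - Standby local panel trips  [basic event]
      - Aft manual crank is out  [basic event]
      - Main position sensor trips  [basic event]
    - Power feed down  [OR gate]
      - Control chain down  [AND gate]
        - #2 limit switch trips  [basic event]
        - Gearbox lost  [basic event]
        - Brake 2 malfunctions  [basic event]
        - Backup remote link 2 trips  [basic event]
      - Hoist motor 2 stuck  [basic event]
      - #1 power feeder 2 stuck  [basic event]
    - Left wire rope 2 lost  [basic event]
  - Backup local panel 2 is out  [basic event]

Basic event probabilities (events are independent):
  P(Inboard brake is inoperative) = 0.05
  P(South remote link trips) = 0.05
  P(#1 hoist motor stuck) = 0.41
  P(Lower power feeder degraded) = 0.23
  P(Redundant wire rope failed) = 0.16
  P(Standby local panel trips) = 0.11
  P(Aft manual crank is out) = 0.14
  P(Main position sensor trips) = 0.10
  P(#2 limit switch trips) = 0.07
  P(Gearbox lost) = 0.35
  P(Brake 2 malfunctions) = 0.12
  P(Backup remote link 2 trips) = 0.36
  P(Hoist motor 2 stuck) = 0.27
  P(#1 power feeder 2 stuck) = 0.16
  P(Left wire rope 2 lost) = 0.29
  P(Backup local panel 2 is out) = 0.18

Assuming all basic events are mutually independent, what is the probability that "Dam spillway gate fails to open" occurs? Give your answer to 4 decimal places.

0.6453

P(Backup hoist lost) [OR] = 1 − (1−0.05) × (1−0.41) = 0.439500
P(Local branch down) [AND] = 0.05 × 0.439500 × 0.23 = 0.005054
P(Hoist path fails) [AND] = 0.16 × 0.11 × 0.14 × 0.10 = 0.000246
P(Control chain down) [AND] = 0.07 × 0.35 × 0.12 × 0.36 = 0.001058
P(Power feed down) [OR] = 1 − (1−0.001058) × (1−0.27) × (1−0.16) = 0.387449
P(Remote branch inoperative) [OR] = 1 − (1−0.000246) × (1−0.387449) × (1−0.29) = 0.565196
P(Dam spillway gate fails to open) [OR] = 1 − (1−0.005054) × (1−0.565196) × (1−0.18) = 0.645263
Rounded to 4 decimal places: P(Dam spillway gate fails to open) ≈ 0.6453.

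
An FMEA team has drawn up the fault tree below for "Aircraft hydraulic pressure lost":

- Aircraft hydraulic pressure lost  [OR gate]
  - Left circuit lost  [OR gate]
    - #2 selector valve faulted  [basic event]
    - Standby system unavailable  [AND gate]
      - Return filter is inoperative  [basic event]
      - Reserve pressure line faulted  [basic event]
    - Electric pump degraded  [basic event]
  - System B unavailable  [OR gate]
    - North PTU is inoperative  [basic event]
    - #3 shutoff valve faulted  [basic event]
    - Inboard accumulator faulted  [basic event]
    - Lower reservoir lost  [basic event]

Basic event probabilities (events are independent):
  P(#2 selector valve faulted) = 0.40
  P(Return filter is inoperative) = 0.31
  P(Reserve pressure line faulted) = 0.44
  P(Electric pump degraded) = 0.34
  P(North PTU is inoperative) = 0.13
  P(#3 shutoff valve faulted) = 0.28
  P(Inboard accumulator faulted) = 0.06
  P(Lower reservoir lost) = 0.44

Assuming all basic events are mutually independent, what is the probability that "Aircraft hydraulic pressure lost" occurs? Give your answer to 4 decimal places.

0.8872

P(Standby system unavailable) [AND] = 0.31 × 0.44 = 0.136400
P(Left circuit lost) [OR] = 1 − (1−0.40) × (1−0.136400) × (1−0.34) = 0.658014
P(System B unavailable) [OR] = 1 − (1−0.13) × (1−0.28) × (1−0.06) × (1−0.44) = 0.670263
P(Aircraft hydraulic pressure lost) [OR] = 1 − (1−0.658014) × (1−0.670263) = 0.887235
Rounded to 4 decimal places: P(Aircraft hydraulic pressure lost) ≈ 0.8872.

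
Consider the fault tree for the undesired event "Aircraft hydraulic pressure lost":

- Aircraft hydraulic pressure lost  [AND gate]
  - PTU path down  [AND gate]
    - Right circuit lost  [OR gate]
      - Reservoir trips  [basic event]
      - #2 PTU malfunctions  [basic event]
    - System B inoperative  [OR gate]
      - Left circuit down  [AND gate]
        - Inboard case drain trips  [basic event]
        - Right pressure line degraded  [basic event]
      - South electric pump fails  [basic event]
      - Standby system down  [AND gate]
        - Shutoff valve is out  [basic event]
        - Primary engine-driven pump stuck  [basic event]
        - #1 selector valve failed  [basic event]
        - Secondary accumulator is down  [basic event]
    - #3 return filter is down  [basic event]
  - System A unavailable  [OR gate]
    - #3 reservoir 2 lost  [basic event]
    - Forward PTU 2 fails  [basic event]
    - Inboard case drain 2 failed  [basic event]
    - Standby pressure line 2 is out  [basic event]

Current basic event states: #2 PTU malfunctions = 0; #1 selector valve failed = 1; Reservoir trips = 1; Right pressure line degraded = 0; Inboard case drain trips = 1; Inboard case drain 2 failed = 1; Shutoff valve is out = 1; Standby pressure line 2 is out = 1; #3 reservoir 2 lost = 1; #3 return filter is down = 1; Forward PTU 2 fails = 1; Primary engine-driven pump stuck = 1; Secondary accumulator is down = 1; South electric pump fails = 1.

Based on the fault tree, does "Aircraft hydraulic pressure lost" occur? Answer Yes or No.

Right circuit lost [OR]: Reservoir trips=occurs, #2 PTU malfunctions=not → at least one input occurs → occurs.
Left circuit down [AND]: Inboard case drain trips=occurs, Right pressure line degraded=not → not all inputs occur → does not occur.
Standby system down [AND]: Shutoff valve is out=occurs, Primary engine-driven pump stuck=occurs, #1 selector valve failed=occurs, Secondary accumulator is down=occurs → all inputs occur → occurs.
System B inoperative [OR]: Left circuit down=not, South electric pump fails=occurs, Standby system down=occurs → at least one input occurs → occurs.
PTU path down [AND]: Right circuit lost=occurs, System B inoperative=occurs, #3 return filter is down=occurs → all inputs occur → occurs.
System A unavailable [OR]: #3 reservoir 2 lost=occurs, Forward PTU 2 fails=occurs, Inboard case drain 2 failed=occurs, Standby pressure line 2 is out=occurs → at least one input occurs → occurs.
Aircraft hydraulic pressure lost [AND]: PTU path down=occurs, System A unavailable=occurs → all inputs occur → occurs.

Yes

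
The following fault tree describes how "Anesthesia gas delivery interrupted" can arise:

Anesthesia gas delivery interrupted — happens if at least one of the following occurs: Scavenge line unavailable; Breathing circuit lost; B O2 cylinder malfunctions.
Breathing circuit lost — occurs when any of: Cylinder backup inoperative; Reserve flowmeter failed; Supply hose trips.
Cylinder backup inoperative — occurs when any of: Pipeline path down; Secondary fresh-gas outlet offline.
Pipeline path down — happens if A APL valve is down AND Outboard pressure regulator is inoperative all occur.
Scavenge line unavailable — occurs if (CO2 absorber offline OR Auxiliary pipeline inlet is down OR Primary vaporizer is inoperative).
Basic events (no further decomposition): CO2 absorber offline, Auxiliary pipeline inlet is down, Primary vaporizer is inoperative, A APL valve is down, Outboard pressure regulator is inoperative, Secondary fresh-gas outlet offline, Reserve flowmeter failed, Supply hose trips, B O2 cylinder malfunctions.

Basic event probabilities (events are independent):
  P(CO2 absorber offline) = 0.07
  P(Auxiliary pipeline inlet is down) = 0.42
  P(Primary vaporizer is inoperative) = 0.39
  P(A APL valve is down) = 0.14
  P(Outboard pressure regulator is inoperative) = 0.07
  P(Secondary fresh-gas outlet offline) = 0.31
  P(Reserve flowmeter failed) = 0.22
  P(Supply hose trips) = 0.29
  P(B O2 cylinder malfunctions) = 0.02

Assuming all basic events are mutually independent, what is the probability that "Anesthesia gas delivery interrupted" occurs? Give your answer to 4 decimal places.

0.8780

P(Scavenge line unavailable) [OR] = 1 − (1−0.07) × (1−0.42) × (1−0.39) = 0.670966
P(Pipeline path down) [AND] = 0.14 × 0.07 = 0.009800
P(Cylinder backup inoperative) [OR] = 1 − (1−0.009800) × (1−0.31) = 0.316762
P(Breathing circuit lost) [OR] = 1 − (1−0.316762) × (1−0.22) × (1−0.29) = 0.621623
P(Anesthesia gas delivery interrupted) [OR] = 1 − (1−0.670966) × (1−0.621623) × (1−0.02) = 0.877991
Rounded to 4 decimal places: P(Anesthesia gas delivery interrupted) ≈ 0.8780.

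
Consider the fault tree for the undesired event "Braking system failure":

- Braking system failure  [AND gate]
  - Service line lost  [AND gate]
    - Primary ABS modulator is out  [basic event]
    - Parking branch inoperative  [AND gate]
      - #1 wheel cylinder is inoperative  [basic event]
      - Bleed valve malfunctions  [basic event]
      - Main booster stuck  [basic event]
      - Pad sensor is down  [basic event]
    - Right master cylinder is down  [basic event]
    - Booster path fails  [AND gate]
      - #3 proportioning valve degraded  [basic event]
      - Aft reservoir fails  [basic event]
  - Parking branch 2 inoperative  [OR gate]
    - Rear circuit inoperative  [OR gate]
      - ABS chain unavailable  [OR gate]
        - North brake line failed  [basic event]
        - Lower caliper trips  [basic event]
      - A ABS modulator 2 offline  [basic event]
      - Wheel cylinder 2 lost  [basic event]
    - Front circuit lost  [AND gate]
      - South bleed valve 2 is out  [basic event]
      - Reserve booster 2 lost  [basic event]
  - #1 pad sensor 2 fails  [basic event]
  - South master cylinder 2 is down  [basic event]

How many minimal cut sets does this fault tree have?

5

Parking branch inoperative [AND]: one cut set from each child combined → 1 × 1 × 1 × 1 = 1 cut set(s).
Booster path fails [AND]: one cut set from each child combined → 1 × 1 = 1 cut set(s).
Service line lost [AND]: one cut set from each child combined → 1 × 1 × 1 × 1 = 1 cut set(s).
ABS chain unavailable [OR]: union of children's cut sets → 2 cut set(s).
Rear circuit inoperative [OR]: union of children's cut sets → 4 cut set(s).
Front circuit lost [AND]: one cut set from each child combined → 1 × 1 = 1 cut set(s).
Parking branch 2 inoperative [OR]: union of children's cut sets → 5 cut set(s).
Braking system failure [AND]: one cut set from each child combined → 1 × 5 × 1 × 1 = 5 cut set(s).
Minimal cut sets: {#1 pad sensor 2 fails, #1 wheel cylinder is inoperative, #3 proportioning valve degraded, Aft reservoir fails, Bleed valve malfunctions, Main booster stuck, North brake line failed, Pad sensor is down, Primary ABS modulator is out, Right master cylinder is down, South master cylinder 2 is down}; {#1 pad sensor 2 fails, #1 wheel cylinder is inoperative, #3 proportioning valve degraded, Aft reservoir fails, Bleed valve malfunctions, Lower caliper trips, Main booster stuck, Pad sensor is down, Primary ABS modulator is out, Right master cylinder is down, South master cylinder 2 is down}; {#1 pad sensor 2 fails, #1 wheel cylinder is inoperative, #3 proportioning valve degraded, A ABS modulator 2 offline, Aft reservoir fails, Bleed valve malfunctions, Main booster stuck, Pad sensor is down, Primary ABS modulator is out, Right master cylinder is down, South master cylinder 2 is down}; {#1 pad sensor 2 fails, #1 wheel cylinder is inoperative, #3 proportioning valve degraded, Aft reservoir fails, Bleed valve malfunctions, Main booster stuck, Pad sensor is down, Primary ABS modulator is out, Right master cylinder is down, South master cylinder 2 is down, Wheel cylinder 2 lost}; {#1 pad sensor 2 fails, #1 wheel cylinder is inoperative, #3 proportioning valve degraded, Aft reservoir fails, Bleed valve malfunctions, Main booster stuck, Pad sensor is down, Primary ABS modulator is out, Reserve booster 2 lost, Right master cylinder is down, South bleed valve 2 is out, South master cylinder 2 is down}.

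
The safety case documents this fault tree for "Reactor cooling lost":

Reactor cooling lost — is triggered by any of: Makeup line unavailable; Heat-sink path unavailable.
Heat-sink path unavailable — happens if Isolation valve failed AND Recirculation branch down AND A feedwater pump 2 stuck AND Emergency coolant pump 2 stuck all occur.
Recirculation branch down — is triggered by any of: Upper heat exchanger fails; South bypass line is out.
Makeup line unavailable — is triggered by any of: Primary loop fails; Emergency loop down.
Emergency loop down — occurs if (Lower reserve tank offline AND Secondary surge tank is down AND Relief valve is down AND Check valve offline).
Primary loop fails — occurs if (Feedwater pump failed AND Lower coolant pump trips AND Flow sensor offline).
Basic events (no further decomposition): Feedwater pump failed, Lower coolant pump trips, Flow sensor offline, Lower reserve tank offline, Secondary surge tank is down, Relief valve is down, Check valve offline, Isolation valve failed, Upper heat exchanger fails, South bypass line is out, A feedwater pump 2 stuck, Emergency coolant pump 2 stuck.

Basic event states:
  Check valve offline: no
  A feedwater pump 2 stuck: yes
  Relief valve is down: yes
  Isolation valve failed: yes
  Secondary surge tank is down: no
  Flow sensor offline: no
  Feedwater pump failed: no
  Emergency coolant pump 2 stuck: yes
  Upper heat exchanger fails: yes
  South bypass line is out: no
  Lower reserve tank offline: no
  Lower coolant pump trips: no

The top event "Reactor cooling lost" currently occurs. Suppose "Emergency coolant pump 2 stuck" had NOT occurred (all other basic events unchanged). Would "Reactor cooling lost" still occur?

No

Counterfactual: set "Emergency coolant pump 2 stuck" to not occurred.
Primary loop fails [AND]: Feedwater pump failed=not, Lower coolant pump trips=not, Flow sensor offline=not → not all inputs occur → does not occur.
Emergency loop down [AND]: Lower reserve tank offline=not, Secondary surge tank is down=not, Relief valve is down=occurs, Check valve offline=not → not all inputs occur → does not occur.
Makeup line unavailable [OR]: Primary loop fails=not, Emergency loop down=not → no input occurs → does not occur.
Recirculation branch down [OR]: Upper heat exchanger fails=occurs, South bypass line is out=not → at least one input occurs → occurs.
Heat-sink path unavailable [AND]: Isolation valve failed=occurs, Recirculation branch down=occurs, A feedwater pump 2 stuck=occurs, Emergency coolant pump 2 stuck=not → not all inputs occur → does not occur.
Reactor cooling lost [OR]: Makeup line unavailable=not, Heat-sink path unavailable=not → no input occurs → does not occur.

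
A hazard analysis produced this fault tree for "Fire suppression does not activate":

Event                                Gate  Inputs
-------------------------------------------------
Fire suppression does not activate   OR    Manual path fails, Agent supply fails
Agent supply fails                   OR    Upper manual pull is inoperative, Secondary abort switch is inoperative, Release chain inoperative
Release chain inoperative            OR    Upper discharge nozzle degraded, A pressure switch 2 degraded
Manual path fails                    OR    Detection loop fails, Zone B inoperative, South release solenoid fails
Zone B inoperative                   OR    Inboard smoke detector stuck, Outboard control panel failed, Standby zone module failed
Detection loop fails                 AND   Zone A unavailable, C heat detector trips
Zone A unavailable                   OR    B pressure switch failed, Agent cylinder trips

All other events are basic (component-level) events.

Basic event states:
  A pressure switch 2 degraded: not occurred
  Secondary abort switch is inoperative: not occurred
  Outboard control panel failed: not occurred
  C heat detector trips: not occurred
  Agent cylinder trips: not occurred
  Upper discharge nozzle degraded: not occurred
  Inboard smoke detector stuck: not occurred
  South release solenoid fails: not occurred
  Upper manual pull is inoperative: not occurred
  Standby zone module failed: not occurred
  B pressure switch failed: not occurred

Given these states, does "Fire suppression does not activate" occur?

Zone A unavailable [OR]: B pressure switch failed=not, Agent cylinder trips=not → no input occurs → does not occur.
Detection loop fails [AND]: Zone A unavailable=not, C heat detector trips=not → not all inputs occur → does not occur.
Zone B inoperative [OR]: Inboard smoke detector stuck=not, Outboard control panel failed=not, Standby zone module failed=not → no input occurs → does not occur.
Manual path fails [OR]: Detection loop fails=not, Zone B inoperative=not, South release solenoid fails=not → no input occurs → does not occur.
Release chain inoperative [OR]: Upper discharge nozzle degraded=not, A pressure switch 2 degraded=not → no input occurs → does not occur.
Agent supply fails [OR]: Upper manual pull is inoperative=not, Secondary abort switch is inoperative=not, Release chain inoperative=not → no input occurs → does not occur.
Fire suppression does not activate [OR]: Manual path fails=not, Agent supply fails=not → no input occurs → does not occur.

No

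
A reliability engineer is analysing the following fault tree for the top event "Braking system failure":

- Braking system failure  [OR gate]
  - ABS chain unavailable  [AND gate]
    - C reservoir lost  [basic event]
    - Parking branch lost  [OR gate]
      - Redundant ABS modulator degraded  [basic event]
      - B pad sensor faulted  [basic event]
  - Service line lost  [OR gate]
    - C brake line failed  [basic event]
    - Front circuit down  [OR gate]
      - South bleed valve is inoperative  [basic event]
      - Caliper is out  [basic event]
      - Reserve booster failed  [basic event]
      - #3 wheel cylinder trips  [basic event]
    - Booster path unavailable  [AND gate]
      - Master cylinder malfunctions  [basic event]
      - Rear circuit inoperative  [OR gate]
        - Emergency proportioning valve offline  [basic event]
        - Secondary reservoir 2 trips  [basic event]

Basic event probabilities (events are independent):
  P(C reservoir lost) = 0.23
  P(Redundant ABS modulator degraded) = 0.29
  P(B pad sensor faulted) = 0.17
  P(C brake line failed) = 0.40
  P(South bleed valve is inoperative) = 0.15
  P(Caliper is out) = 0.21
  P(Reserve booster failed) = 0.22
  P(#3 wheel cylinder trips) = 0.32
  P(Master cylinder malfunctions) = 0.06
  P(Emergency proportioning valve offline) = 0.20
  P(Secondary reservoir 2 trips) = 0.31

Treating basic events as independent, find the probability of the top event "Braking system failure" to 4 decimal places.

P(Parking branch lost) [OR] = 1 − (1−0.29) × (1−0.17) = 0.410700
P(ABS chain unavailable) [AND] = 0.23 × 0.410700 = 0.094461
P(Front circuit down) [OR] = 1 − (1−0.15) × (1−0.21) × (1−0.22) × (1−0.32) = 0.643836
P(Rear circuit inoperative) [OR] = 1 − (1−0.20) × (1−0.31) = 0.448000
P(Booster path unavailable) [AND] = 0.06 × 0.448000 = 0.026880
P(Service line lost) [OR] = 1 − (1−0.40) × (1−0.643836) × (1−0.026880) = 0.792046
P(Braking system failure) [OR] = 1 − (1−0.094461) × (1−0.792046) = 0.811690
Rounded to 4 decimal places: P(Braking system failure) ≈ 0.8117.

0.8117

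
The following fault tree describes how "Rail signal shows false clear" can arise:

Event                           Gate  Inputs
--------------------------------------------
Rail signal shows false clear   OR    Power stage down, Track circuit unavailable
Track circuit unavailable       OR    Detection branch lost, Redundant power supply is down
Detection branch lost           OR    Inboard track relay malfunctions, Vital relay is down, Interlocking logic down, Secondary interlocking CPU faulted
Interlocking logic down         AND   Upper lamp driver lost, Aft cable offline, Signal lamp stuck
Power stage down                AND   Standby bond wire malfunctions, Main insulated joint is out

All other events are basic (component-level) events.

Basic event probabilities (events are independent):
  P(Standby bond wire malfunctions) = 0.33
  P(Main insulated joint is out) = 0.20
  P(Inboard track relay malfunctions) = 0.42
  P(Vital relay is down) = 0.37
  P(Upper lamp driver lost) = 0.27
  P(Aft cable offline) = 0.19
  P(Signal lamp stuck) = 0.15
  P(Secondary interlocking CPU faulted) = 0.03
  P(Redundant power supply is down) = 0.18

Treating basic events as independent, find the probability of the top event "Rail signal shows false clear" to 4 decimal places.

0.7306

P(Power stage down) [AND] = 0.33 × 0.20 = 0.066000
P(Interlocking logic down) [AND] = 0.27 × 0.19 × 0.15 = 0.007695
P(Detection branch lost) [OR] = 1 − (1−0.42) × (1−0.37) × (1−0.007695) × (1−0.03) = 0.648289
P(Track circuit unavailable) [OR] = 1 − (1−0.648289) × (1−0.18) = 0.711597
P(Rail signal shows false clear) [OR] = 1 − (1−0.066000) × (1−0.711597) = 0.730632
Rounded to 4 decimal places: P(Rail signal shows false clear) ≈ 0.7306.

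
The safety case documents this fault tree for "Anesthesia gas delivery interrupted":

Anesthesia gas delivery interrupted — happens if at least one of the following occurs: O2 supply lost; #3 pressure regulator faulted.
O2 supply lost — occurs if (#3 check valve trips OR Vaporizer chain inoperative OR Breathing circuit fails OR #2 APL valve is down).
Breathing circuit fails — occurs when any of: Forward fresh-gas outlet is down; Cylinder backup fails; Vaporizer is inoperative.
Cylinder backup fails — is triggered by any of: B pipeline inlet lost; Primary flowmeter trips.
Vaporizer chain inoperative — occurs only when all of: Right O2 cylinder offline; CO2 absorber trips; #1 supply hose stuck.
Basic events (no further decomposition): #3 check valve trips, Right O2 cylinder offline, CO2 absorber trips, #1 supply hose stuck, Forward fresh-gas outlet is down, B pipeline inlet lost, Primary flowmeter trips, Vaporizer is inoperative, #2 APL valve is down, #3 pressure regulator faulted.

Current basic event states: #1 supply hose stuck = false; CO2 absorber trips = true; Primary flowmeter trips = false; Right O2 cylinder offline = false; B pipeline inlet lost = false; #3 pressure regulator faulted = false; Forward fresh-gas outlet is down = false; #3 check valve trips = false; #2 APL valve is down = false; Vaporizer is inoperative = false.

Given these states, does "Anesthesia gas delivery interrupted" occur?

No

Vaporizer chain inoperative [AND]: Right O2 cylinder offline=not, CO2 absorber trips=occurs, #1 supply hose stuck=not → not all inputs occur → does not occur.
Cylinder backup fails [OR]: B pipeline inlet lost=not, Primary flowmeter trips=not → no input occurs → does not occur.
Breathing circuit fails [OR]: Forward fresh-gas outlet is down=not, Cylinder backup fails=not, Vaporizer is inoperative=not → no input occurs → does not occur.
O2 supply lost [OR]: #3 check valve trips=not, Vaporizer chain inoperative=not, Breathing circuit fails=not, #2 APL valve is down=not → no input occurs → does not occur.
Anesthesia gas delivery interrupted [OR]: O2 supply lost=not, #3 pressure regulator faulted=not → no input occurs → does not occur.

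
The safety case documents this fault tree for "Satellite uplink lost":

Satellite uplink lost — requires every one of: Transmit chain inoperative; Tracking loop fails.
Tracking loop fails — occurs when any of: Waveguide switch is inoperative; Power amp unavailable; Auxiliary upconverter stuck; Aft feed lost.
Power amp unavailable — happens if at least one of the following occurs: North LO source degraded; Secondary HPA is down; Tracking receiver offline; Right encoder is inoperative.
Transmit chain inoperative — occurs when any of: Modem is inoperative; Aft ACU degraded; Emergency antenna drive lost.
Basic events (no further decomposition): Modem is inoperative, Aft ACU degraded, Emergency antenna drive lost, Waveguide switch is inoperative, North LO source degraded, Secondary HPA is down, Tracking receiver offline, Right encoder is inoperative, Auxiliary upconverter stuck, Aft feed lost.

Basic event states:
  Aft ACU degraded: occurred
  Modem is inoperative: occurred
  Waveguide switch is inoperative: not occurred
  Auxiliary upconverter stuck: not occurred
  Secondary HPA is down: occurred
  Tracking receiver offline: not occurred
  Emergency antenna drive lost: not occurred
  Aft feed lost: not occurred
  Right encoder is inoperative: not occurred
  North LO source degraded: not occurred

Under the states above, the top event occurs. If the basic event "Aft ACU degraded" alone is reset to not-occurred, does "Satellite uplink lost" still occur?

Yes

Counterfactual: set "Aft ACU degraded" to not occurred.
Transmit chain inoperative [OR]: Modem is inoperative=occurs, Aft ACU degraded=not, Emergency antenna drive lost=not → at least one input occurs → occurs.
Power amp unavailable [OR]: North LO source degraded=not, Secondary HPA is down=occurs, Tracking receiver offline=not, Right encoder is inoperative=not → at least one input occurs → occurs.
Tracking loop fails [OR]: Waveguide switch is inoperative=not, Power amp unavailable=occurs, Auxiliary upconverter stuck=not, Aft feed lost=not → at least one input occurs → occurs.
Satellite uplink lost [AND]: Transmit chain inoperative=occurs, Tracking loop fails=occurs → all inputs occur → occurs.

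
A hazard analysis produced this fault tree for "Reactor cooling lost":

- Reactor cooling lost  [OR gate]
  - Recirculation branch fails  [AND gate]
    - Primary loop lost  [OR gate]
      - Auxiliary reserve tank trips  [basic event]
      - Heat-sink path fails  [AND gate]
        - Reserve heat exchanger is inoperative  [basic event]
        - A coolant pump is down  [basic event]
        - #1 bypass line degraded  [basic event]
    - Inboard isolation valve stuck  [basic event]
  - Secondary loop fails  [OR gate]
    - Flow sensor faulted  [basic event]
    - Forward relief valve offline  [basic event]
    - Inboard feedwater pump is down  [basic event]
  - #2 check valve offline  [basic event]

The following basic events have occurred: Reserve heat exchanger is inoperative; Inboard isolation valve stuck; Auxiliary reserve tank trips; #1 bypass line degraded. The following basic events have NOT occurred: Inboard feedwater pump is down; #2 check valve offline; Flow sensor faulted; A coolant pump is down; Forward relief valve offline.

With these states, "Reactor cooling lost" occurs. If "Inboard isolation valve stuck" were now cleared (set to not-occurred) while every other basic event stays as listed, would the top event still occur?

Counterfactual: set "Inboard isolation valve stuck" to not occurred.
Heat-sink path fails [AND]: Reserve heat exchanger is inoperative=occurs, A coolant pump is down=not, #1 bypass line degraded=occurs → not all inputs occur → does not occur.
Primary loop lost [OR]: Auxiliary reserve tank trips=occurs, Heat-sink path fails=not → at least one input occurs → occurs.
Recirculation branch fails [AND]: Primary loop lost=occurs, Inboard isolation valve stuck=not → not all inputs occur → does not occur.
Secondary loop fails [OR]: Flow sensor faulted=not, Forward relief valve offline=not, Inboard feedwater pump is down=not → no input occurs → does not occur.
Reactor cooling lost [OR]: Recirculation branch fails=not, Secondary loop fails=not, #2 check valve offline=not → no input occurs → does not occur.

No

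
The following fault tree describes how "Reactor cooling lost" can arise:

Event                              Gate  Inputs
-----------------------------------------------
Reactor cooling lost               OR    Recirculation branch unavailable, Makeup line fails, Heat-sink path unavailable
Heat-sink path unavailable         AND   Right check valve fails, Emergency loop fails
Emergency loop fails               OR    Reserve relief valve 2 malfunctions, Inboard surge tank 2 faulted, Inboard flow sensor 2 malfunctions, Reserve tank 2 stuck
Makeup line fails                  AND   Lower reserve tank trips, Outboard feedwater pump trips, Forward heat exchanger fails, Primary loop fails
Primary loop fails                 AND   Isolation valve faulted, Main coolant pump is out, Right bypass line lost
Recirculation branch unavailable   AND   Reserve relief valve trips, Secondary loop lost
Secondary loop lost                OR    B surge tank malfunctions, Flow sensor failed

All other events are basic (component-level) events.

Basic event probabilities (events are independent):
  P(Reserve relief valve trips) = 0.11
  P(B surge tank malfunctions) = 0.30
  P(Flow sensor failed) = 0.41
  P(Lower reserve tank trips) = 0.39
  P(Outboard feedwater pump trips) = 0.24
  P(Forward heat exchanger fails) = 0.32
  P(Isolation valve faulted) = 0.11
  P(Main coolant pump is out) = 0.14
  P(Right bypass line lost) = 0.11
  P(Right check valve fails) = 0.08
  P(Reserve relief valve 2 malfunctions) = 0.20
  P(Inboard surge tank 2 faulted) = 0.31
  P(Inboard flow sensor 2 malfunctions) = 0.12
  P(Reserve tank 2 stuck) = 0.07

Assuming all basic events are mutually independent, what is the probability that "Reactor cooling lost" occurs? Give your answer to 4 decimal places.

0.1056

P(Secondary loop lost) [OR] = 1 − (1−0.30) × (1−0.41) = 0.587000
P(Recirculation branch unavailable) [AND] = 0.11 × 0.587000 = 0.064570
P(Primary loop fails) [AND] = 0.11 × 0.14 × 0.11 = 0.001694
P(Makeup line fails) [AND] = 0.39 × 0.24 × 0.32 × 0.001694 = 0.000051
P(Emergency loop fails) [OR] = 1 − (1−0.20) × (1−0.31) × (1−0.12) × (1−0.07) = 0.548243
P(Heat-sink path unavailable) [AND] = 0.08 × 0.548243 = 0.043859
P(Reactor cooling lost) [OR] = 1 − (1−0.064570) × (1−0.000051) × (1−0.043859) = 0.105643
Rounded to 4 decimal places: P(Reactor cooling lost) ≈ 0.1056.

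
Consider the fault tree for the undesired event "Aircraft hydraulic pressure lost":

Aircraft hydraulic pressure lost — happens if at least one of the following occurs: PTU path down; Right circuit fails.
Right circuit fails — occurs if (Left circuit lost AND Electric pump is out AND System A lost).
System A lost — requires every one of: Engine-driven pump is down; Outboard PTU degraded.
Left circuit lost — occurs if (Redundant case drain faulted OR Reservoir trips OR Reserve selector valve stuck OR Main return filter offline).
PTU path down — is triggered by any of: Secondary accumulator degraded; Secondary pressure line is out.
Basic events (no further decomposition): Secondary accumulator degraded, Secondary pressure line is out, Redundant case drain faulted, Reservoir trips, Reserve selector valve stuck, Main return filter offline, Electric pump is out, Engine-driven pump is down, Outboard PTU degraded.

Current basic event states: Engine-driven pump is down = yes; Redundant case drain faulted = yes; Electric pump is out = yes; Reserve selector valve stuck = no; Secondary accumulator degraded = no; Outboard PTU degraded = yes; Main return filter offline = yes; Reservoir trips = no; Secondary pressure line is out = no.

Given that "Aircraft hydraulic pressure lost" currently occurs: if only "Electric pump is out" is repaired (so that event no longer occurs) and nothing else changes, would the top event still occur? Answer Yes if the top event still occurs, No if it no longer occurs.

No

Counterfactual: set "Electric pump is out" to not occurred.
PTU path down [OR]: Secondary accumulator degraded=not, Secondary pressure line is out=not → no input occurs → does not occur.
Left circuit lost [OR]: Redundant case drain faulted=occurs, Reservoir trips=not, Reserve selector valve stuck=not, Main return filter offline=occurs → at least one input occurs → occurs.
System A lost [AND]: Engine-driven pump is down=occurs, Outboard PTU degraded=occurs → all inputs occur → occurs.
Right circuit fails [AND]: Left circuit lost=occurs, Electric pump is out=not, System A lost=occurs → not all inputs occur → does not occur.
Aircraft hydraulic pressure lost [OR]: PTU path down=not, Right circuit fails=not → no input occurs → does not occur.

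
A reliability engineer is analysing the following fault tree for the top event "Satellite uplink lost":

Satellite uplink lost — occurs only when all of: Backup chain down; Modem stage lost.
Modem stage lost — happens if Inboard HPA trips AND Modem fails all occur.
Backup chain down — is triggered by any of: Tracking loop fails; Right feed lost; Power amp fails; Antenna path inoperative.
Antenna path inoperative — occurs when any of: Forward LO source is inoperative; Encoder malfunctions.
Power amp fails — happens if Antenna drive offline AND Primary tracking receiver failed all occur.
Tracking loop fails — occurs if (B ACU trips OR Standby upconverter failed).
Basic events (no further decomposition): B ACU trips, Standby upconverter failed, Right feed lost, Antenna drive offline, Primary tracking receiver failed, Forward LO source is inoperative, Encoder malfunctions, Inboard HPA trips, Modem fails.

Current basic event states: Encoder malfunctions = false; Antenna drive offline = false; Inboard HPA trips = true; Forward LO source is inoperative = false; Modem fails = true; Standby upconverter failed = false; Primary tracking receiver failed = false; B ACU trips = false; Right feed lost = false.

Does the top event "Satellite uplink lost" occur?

No

Tracking loop fails [OR]: B ACU trips=not, Standby upconverter failed=not → no input occurs → does not occur.
Power amp fails [AND]: Antenna drive offline=not, Primary tracking receiver failed=not → not all inputs occur → does not occur.
Antenna path inoperative [OR]: Forward LO source is inoperative=not, Encoder malfunctions=not → no input occurs → does not occur.
Backup chain down [OR]: Tracking loop fails=not, Right feed lost=not, Power amp fails=not, Antenna path inoperative=not → no input occurs → does not occur.
Modem stage lost [AND]: Inboard HPA trips=occurs, Modem fails=occurs → all inputs occur → occurs.
Satellite uplink lost [AND]: Backup chain down=not, Modem stage lost=occurs → not all inputs occur → does not occur.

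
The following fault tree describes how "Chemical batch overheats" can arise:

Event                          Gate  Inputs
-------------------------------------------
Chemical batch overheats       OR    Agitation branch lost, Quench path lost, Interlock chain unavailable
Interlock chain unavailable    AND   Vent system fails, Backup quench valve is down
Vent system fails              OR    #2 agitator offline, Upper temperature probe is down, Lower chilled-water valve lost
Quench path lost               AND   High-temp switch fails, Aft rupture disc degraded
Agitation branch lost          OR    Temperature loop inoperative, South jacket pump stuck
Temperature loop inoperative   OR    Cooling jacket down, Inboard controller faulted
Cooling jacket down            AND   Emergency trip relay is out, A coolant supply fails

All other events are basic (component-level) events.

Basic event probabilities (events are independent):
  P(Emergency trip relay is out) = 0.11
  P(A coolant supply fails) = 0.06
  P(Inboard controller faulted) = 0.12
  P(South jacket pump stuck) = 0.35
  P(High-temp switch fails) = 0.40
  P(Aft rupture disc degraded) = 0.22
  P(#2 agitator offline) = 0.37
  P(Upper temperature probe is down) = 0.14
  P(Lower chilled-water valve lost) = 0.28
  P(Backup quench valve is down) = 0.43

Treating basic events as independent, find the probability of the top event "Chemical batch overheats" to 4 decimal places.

0.6177

P(Cooling jacket down) [AND] = 0.11 × 0.06 = 0.006600
P(Temperature loop inoperative) [OR] = 1 − (1−0.006600) × (1−0.12) = 0.125808
P(Agitation branch lost) [OR] = 1 − (1−0.125808) × (1−0.35) = 0.431775
P(Quench path lost) [AND] = 0.40 × 0.22 = 0.088000
P(Vent system fails) [OR] = 1 − (1−0.37) × (1−0.14) × (1−0.28) = 0.609904
P(Interlock chain unavailable) [AND] = 0.609904 × 0.43 = 0.262259
P(Chemical batch overheats) [OR] = 1 − (1−0.431775) × (1−0.088000) × (1−0.262259) = 0.617687
Rounded to 4 decimal places: P(Chemical batch overheats) ≈ 0.6177.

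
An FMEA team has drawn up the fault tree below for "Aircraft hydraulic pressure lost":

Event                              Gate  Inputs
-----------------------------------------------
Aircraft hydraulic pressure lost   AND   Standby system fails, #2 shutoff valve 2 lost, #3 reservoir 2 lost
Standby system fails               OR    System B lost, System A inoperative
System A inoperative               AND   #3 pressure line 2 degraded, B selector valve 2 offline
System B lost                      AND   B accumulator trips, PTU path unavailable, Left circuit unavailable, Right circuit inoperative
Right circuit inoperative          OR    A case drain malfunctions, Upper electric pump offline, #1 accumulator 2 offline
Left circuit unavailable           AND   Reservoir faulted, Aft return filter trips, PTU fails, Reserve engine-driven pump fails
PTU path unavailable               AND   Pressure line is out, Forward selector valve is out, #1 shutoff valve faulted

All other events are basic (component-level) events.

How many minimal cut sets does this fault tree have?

PTU path unavailable [AND]: one cut set from each child combined → 1 × 1 × 1 = 1 cut set(s).
Left circuit unavailable [AND]: one cut set from each child combined → 1 × 1 × 1 × 1 = 1 cut set(s).
Right circuit inoperative [OR]: union of children's cut sets → 3 cut set(s).
System B lost [AND]: one cut set from each child combined → 1 × 1 × 1 × 3 = 3 cut set(s).
System A inoperative [AND]: one cut set from each child combined → 1 × 1 = 1 cut set(s).
Standby system fails [OR]: union of children's cut sets → 4 cut set(s).
Aircraft hydraulic pressure lost [AND]: one cut set from each child combined → 4 × 1 × 1 = 4 cut set(s).
Minimal cut sets: {#1 shutoff valve faulted, #2 shutoff valve 2 lost, #3 reservoir 2 lost, A case drain malfunctions, Aft return filter trips, B accumulator trips, Forward selector valve is out, PTU fails, Pressure line is out, Reserve engine-driven pump fails, Reservoir faulted}; {#1 shutoff valve faulted, #2 shutoff valve 2 lost, #3 reservoir 2 lost, Aft return filter trips, B accumulator trips, Forward selector valve is out, PTU fails, Pressure line is out, Reserve engine-driven pump fails, Reservoir faulted, Upper electric pump offline}; {#1 accumulator 2 offline, #1 shutoff valve faulted, #2 shutoff valve 2 lost, #3 reservoir 2 lost, Aft return filter trips, B accumulator trips, Forward selector valve is out, PTU fails, Pressure line is out, Reserve engine-driven pump fails, Reservoir faulted}; {#2 shutoff valve 2 lost, #3 pressure line 2 degraded, #3 reservoir 2 lost, B selector valve 2 offline}.

4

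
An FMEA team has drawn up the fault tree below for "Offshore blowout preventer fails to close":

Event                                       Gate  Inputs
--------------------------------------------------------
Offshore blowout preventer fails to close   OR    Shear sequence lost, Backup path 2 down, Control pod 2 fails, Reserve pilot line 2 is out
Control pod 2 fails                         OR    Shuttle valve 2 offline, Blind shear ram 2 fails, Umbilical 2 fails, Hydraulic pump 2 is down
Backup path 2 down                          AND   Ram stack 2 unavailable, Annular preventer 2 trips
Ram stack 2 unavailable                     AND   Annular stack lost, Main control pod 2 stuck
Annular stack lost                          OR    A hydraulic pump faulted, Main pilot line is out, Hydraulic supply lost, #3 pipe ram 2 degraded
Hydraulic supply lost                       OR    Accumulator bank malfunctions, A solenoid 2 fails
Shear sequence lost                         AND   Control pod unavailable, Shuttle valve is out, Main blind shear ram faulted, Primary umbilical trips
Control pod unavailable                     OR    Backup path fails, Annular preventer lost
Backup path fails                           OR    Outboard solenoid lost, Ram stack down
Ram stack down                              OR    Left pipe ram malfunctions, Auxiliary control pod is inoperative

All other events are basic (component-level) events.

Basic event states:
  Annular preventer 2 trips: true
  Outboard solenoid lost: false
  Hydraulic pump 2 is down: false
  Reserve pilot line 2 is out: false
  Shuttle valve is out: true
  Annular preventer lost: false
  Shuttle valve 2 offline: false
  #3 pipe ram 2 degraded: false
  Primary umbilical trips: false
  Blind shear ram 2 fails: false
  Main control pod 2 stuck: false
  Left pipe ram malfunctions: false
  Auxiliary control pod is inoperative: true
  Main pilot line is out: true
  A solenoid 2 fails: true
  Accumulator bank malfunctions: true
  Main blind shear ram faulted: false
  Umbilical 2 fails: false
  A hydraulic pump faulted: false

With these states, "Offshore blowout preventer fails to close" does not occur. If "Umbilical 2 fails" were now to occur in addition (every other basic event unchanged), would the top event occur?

Counterfactual: set "Umbilical 2 fails" to occurred.
Ram stack down [OR]: Left pipe ram malfunctions=not, Auxiliary control pod is inoperative=occurs → at least one input occurs → occurs.
Backup path fails [OR]: Outboard solenoid lost=not, Ram stack down=occurs → at least one input occurs → occurs.
Control pod unavailable [OR]: Backup path fails=occurs, Annular preventer lost=not → at least one input occurs → occurs.
Shear sequence lost [AND]: Control pod unavailable=occurs, Shuttle valve is out=occurs, Main blind shear ram faulted=not, Primary umbilical trips=not → not all inputs occur → does not occur.
Hydraulic supply lost [OR]: Accumulator bank malfunctions=occurs, A solenoid 2 fails=occurs → at least one input occurs → occurs.
Annular stack lost [OR]: A hydraulic pump faulted=not, Main pilot line is out=occurs, Hydraulic supply lost=occurs, #3 pipe ram 2 degraded=not → at least one input occurs → occurs.
Ram stack 2 unavailable [AND]: Annular stack lost=occurs, Main control pod 2 stuck=not → not all inputs occur → does not occur.
Backup path 2 down [AND]: Ram stack 2 unavailable=not, Annular preventer 2 trips=occurs → not all inputs occur → does not occur.
Control pod 2 fails [OR]: Shuttle valve 2 offline=not, Blind shear ram 2 fails=not, Umbilical 2 fails=occurs, Hydraulic pump 2 is down=not → at least one input occurs → occurs.
Offshore blowout preventer fails to close [OR]: Shear sequence lost=not, Backup path 2 down=not, Control pod 2 fails=occurs, Reserve pilot line 2 is out=not → at least one input occurs → occurs.

Yes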